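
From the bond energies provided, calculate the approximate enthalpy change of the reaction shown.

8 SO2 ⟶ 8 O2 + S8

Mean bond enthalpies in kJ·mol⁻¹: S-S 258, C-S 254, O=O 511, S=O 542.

Bonds broken (reactants):
  S=O: 16 × 542 = 8672
  Σ(broken) = 8672 kJ
Bonds formed (products):
  O=O: 8 × 511 = 4088
  S-S: 8 × 258 = 2064
  Σ(formed) = 6152 kJ
ΔH = Σ(broken) − Σ(formed) = 8672 − 6152 = +2520 kJ

ΔH ≈ +2520 kJ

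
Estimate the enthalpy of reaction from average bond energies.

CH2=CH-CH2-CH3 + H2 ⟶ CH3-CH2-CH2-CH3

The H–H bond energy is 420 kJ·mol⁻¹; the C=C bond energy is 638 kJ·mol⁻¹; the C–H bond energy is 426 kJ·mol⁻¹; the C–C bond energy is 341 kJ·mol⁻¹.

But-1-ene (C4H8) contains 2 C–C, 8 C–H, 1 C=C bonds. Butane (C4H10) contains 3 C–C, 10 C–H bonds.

ΔH ≈ −135 kJ

Bonds broken (reactants):
  C–C: 2 × 341 = 682
  C–H: 8 × 426 = 3408
  C=C: 1 × 638 = 638
  H–H: 1 × 420 = 420
  Σ(broken) = 5148 kJ
Bonds formed (products):
  C–C: 3 × 341 = 1023
  C–H: 10 × 426 = 4260
  Σ(formed) = 5283 kJ
ΔH = Σ(broken) − Σ(formed) = 5148 − 5283 = −135 kJ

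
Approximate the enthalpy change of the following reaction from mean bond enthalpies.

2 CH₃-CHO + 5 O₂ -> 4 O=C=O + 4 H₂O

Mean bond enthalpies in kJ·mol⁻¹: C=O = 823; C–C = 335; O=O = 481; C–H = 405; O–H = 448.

ΔH ≈ −2207 kJ

Bonds broken (reactants):
  C–C: 2 × 335 = 670
  C–H: 8 × 405 = 3240
  C=O: 2 × 823 = 1646
  O=O: 5 × 481 = 2405
  Σ(broken) = 7961 kJ
Bonds formed (products):
  C=O: 8 × 823 = 6584
  O–H: 8 × 448 = 3584
  Σ(formed) = 10168 kJ
ΔH = Σ(broken) − Σ(formed) = 7961 − 10168 = −2207 kJ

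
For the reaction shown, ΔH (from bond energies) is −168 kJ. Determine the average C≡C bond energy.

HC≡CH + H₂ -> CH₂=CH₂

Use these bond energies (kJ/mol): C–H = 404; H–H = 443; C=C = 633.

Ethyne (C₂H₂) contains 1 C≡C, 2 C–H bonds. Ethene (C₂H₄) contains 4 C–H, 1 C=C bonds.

D(C≡C) ≈ 830 kJ/mol

Let D be the C≡C bond energy.
Σ(broken) = 1×D + 2×404 + 1×443 = 1251 + D
Σ(formed) = 4×404 + 1×633 = 2249
ΔH = Σ(broken) − Σ(formed) = (1251 + D) − (2249) = −998 + D
Setting this equal to −168 kJ gives D = 830 kJ/mol.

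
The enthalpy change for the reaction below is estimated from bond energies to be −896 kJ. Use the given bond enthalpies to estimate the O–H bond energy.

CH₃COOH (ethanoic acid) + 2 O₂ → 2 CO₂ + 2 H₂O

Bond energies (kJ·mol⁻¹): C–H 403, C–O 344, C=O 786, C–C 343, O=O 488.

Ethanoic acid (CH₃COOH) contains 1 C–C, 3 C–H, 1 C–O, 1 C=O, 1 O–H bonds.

D(O–H) ≈ 470 kJ/mol

Let D be the O–H bond energy.
Σ(broken) = 1×343 + 3×403 + 1×344 + 1×786 + 1×D + 2×488 = 3658 + D
Σ(formed) = 4×786 + 4×D = 3144 + 4D
ΔH = Σ(broken) − Σ(formed) = (3658 + D) − (3144 + 4D) = +514 − 3D
Setting this equal to −896 kJ gives 3D = 1410, so D = 470 kJ/mol.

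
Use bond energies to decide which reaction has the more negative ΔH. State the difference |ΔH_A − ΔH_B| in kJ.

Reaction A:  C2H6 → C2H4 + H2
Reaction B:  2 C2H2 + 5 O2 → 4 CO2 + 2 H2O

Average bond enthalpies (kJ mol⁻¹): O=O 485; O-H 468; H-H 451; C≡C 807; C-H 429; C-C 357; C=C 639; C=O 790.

Reaction A:
  Bonds broken (reactants):
    C-C: 1 × 357 = 357
    C-H: 6 × 429 = 2574
    Σ(broken) = 2931 kJ
  Bonds formed (products):
    C-H: 4 × 429 = 1716
    C=C: 1 × 639 = 639
    H-H: 1 × 451 = 451
    Σ(formed) = 2806 kJ
  ΔH_A = 2931 − 2806 = +125 kJ
Reaction B:
  Bonds broken (reactants):
    C≡C: 2 × 807 = 1614
    C-H: 4 × 429 = 1716
    O=O: 5 × 485 = 2425
    Σ(broken) = 5755 kJ
  Bonds formed (products):
    C=O: 8 × 790 = 6320
    O-H: 4 × 468 = 1872
    Σ(formed) = 8192 kJ
  ΔH_B = 5755 − 8192 = −2437 kJ
ΔH_A − ΔH_B = +2562 kJ, so reaction B has the more negative ΔH; |ΔH_A − ΔH_B| = 2562 kJ.

Reaction B, by 2562 kJ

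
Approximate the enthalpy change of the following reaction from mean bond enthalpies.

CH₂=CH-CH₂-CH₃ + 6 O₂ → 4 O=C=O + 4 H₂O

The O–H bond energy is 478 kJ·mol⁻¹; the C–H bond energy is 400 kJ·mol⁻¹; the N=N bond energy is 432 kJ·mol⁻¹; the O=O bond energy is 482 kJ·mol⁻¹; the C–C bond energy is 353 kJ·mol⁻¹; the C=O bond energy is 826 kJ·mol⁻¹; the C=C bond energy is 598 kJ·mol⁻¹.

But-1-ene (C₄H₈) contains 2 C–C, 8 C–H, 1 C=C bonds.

Bonds broken (reactants):
  C–C: 2 × 353 = 706
  C–H: 8 × 400 = 3200
  C=C: 1 × 598 = 598
  O=O: 6 × 482 = 2892
  Σ(broken) = 7396 kJ
Bonds formed (products):
  C=O: 8 × 826 = 6608
  O–H: 8 × 478 = 3824
  Σ(formed) = 10432 kJ
ΔH = Σ(broken) − Σ(formed) = 7396 − 10432 = −3036 kJ

ΔH ≈ −3036 kJ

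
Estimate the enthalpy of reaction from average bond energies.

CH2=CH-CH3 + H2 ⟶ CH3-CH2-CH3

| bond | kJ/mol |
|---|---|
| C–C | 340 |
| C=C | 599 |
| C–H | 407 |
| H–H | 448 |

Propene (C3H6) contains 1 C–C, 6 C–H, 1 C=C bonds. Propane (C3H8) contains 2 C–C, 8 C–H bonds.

ΔH ≈ −107 kJ

Bonds broken (reactants):
  C–C: 1 × 340 = 340
  C–H: 6 × 407 = 2442
  C=C: 1 × 599 = 599
  H–H: 1 × 448 = 448
  Σ(broken) = 3829 kJ
Bonds formed (products):
  C–C: 2 × 340 = 680
  C–H: 8 × 407 = 3256
  Σ(formed) = 3936 kJ
ΔH = Σ(broken) − Σ(formed) = 3829 − 3936 = −107 kJ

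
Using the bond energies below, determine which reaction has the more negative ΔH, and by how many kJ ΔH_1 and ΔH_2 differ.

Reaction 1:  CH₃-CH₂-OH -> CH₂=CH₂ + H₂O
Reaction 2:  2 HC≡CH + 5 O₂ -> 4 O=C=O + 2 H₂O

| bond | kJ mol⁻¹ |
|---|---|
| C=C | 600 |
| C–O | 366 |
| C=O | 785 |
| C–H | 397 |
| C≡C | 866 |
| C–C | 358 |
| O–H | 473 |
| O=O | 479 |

Reaction 1:
  Bonds broken (reactants):
    C–C: 1 × 358 = 358
    C–H: 5 × 397 = 1985
    C–O: 1 × 366 = 366
    O–H: 1 × 473 = 473
    Σ(broken) = 3182 kJ
  Bonds formed (products):
    C–H: 4 × 397 = 1588
    C=C: 1 × 600 = 600
    O–H: 2 × 473 = 946
    Σ(formed) = 3134 kJ
  ΔH_1 = 3182 − 3134 = +48 kJ
Reaction 2:
  Bonds broken (reactants):
    C≡C: 2 × 866 = 1732
    C–H: 4 × 397 = 1588
    O=O: 5 × 479 = 2395
    Σ(broken) = 5715 kJ
  Bonds formed (products):
    C=O: 8 × 785 = 6280
    O–H: 4 × 473 = 1892
    Σ(formed) = 8172 kJ
  ΔH_2 = 5715 − 8172 = −2457 kJ
ΔH_1 − ΔH_2 = +2505 kJ, so reaction 2 has the more negative ΔH; |ΔH_1 − ΔH_2| = 2505 kJ.

Reaction 2, by 2505 kJ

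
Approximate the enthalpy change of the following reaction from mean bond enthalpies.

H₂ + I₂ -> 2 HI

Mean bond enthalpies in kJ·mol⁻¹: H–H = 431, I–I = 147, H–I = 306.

ΔH ≈ −34 kJ

Bonds broken (reactants):
  H–H: 1 × 431 = 431
  I–I: 1 × 147 = 147
  Σ(broken) = 578 kJ
Bonds formed (products):
  H–I: 2 × 306 = 612
  Σ(formed) = 612 kJ
ΔH = Σ(broken) − Σ(formed) = 578 − 612 = −34 kJ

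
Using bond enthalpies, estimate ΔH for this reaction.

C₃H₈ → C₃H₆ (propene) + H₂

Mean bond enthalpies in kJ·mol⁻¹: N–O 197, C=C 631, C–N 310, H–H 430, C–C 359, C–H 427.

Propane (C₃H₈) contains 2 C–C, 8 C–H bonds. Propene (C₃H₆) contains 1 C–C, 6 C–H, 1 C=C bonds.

ΔH ≈ +152 kJ

Bonds broken (reactants):
  C–C: 2 × 359 = 718
  C–H: 8 × 427 = 3416
  Σ(broken) = 4134 kJ
Bonds formed (products):
  C–C: 1 × 359 = 359
  C–H: 6 × 427 = 2562
  C=C: 1 × 631 = 631
  H–H: 1 × 430 = 430
  Σ(formed) = 3982 kJ
ΔH = Σ(broken) − Σ(formed) = 4134 − 3982 = +152 kJ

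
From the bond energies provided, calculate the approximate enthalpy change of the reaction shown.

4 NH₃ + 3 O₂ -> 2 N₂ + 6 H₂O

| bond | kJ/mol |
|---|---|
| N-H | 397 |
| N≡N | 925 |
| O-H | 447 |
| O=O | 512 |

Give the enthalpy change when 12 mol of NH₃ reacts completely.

Bonds broken (reactants):
  N-H: 12 × 397 = 4764
  O=O: 3 × 512 = 1536
  Σ(broken) = 6300 kJ
Bonds formed (products):
  N≡N: 2 × 925 = 1850
  O-H: 12 × 447 = 5364
  Σ(formed) = 7214 kJ
ΔH = Σ(broken) − Σ(formed) = 6300 − 7214 = −914 kJ
For 3× the reaction as written: 3 × (−914) = −2742 kJ

ΔH = −2742 kJ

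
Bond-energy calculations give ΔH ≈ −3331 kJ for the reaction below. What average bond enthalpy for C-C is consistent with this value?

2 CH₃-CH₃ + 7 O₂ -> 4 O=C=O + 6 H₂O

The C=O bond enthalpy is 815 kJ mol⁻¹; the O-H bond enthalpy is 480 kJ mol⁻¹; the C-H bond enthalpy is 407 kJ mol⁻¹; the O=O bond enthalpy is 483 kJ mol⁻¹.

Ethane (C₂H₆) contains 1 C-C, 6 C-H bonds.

D(C-C) ≈ 342 kJ/mol

Let D be the C-C bond energy.
Σ(broken) = 2×D + 12×407 + 7×483 = 8265 + 2D
Σ(formed) = 8×815 + 12×480 = 12280
ΔH = Σ(broken) − Σ(formed) = (8265 + 2D) − (12280) = −4015 + 2D
Setting this equal to −3331 kJ gives 2D = 684, so D = 342 kJ/mol.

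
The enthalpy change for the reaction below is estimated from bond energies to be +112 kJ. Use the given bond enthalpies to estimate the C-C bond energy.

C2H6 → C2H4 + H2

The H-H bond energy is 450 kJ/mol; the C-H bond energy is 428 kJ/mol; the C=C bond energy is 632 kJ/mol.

Let D be the C-C bond energy.
Σ(broken) = 1×D + 6×428 = 2568 + D
Σ(formed) = 4×428 + 1×632 + 1×450 = 2794
ΔH = Σ(broken) − Σ(formed) = (2568 + D) − (2794) = −226 + D
Setting this equal to +112 kJ gives D = 338 kJ/mol.

D(C-C) ≈ 338 kJ/mol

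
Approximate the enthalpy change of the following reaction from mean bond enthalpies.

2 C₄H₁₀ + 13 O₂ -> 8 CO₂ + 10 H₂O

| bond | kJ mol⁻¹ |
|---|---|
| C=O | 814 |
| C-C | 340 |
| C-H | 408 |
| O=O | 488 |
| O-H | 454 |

Bonds broken (reactants):
  C-C: 6 × 340 = 2040
  C-H: 20 × 408 = 8160
  O=O: 13 × 488 = 6344
  Σ(broken) = 16544 kJ
Bonds formed (products):
  C=O: 16 × 814 = 13024
  O-H: 20 × 454 = 9080
  Σ(formed) = 22104 kJ
ΔH = Σ(broken) − Σ(formed) = 16544 − 22104 = −5560 kJ

ΔH ≈ −5560 kJ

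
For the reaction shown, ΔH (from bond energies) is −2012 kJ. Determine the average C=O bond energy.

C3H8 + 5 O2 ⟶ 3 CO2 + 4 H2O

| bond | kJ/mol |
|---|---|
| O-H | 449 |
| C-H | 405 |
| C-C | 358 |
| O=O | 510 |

D(C=O) ≈ 821 kJ/mol

Let D be the C=O bond energy.
Σ(broken) = 2×358 + 8×405 + 5×510 = 6506
Σ(formed) = 6×D + 8×449 = 3592 + 6D
ΔH = Σ(broken) − Σ(formed) = (6506) − (3592 + 6D) = +2914 − 6D
Setting this equal to −2012 kJ gives 6D = 4926, so D = 821 kJ/mol.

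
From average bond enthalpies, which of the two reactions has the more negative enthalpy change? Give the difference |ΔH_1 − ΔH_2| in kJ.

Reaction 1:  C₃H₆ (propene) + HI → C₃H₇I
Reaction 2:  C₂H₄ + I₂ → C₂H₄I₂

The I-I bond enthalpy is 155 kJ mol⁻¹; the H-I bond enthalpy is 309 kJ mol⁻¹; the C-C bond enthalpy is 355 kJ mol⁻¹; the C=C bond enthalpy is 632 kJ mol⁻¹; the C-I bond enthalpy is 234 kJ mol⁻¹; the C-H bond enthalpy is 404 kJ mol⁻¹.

Reaction 1:
  Bonds broken (reactants):
    C-C: 1 × 355 = 355
    C-H: 6 × 404 = 2424
    C=C: 1 × 632 = 632
    H-I: 1 × 309 = 309
    Σ(broken) = 3720 kJ
  Bonds formed (products):
    C-C: 2 × 355 = 710
    C-H: 7 × 404 = 2828
    C-I: 1 × 234 = 234
    Σ(formed) = 3772 kJ
  ΔH_1 = 3720 − 3772 = −52 kJ
Reaction 2:
  Bonds broken (reactants):
    C-H: 4 × 404 = 1616
    C=C: 1 × 632 = 632
    I-I: 1 × 155 = 155
    Σ(broken) = 2403 kJ
  Bonds formed (products):
    C-C: 1 × 355 = 355
    C-H: 4 × 404 = 1616
    C-I: 2 × 234 = 468
    Σ(formed) = 2439 kJ
  ΔH_2 = 2403 − 2439 = −36 kJ
ΔH_1 − ΔH_2 = −16 kJ, so reaction 1 has the more negative ΔH; |ΔH_1 − ΔH_2| = 16 kJ.

Reaction 1, by 16 kJ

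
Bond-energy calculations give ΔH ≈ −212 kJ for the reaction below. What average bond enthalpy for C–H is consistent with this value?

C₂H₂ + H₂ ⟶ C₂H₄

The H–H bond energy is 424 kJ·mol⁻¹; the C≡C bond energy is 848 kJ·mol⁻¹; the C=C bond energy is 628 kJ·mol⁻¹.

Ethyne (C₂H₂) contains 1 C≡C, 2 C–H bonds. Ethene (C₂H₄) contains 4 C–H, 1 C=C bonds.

D(C–H) ≈ 428 kJ/mol

Let D be the C–H bond energy.
Σ(broken) = 1×848 + 2×D + 1×424 = 1272 + 2D
Σ(formed) = 4×D + 1×628 = 628 + 4D
ΔH = Σ(broken) − Σ(formed) = (1272 + 2D) − (628 + 4D) = +644 − 2D
Setting this equal to −212 kJ gives 2D = 856, so D = 428 kJ/mol.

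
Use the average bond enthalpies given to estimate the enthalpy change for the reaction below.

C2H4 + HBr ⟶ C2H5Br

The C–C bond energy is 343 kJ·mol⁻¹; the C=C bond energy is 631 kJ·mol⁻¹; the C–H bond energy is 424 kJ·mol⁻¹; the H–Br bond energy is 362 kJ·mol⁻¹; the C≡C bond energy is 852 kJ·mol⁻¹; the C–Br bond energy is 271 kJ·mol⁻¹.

ΔH ≈ −45 kJ

Bonds broken (reactants):
  C–H: 4 × 424 = 1696
  C=C: 1 × 631 = 631
  H–Br: 1 × 362 = 362
  Σ(broken) = 2689 kJ
Bonds formed (products):
  C–Br: 1 × 271 = 271
  C–C: 1 × 343 = 343
  C–H: 5 × 424 = 2120
  Σ(formed) = 2734 kJ
ΔH = Σ(broken) − Σ(formed) = 2689 − 2734 = −45 kJ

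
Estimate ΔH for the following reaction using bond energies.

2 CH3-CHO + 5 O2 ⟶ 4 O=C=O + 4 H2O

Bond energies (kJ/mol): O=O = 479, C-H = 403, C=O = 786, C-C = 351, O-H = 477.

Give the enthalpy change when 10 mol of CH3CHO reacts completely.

Bonds broken (reactants):
  C-C: 2 × 351 = 702
  C-H: 8 × 403 = 3224
  C=O: 2 × 786 = 1572
  O=O: 5 × 479 = 2395
  Σ(broken) = 7893 kJ
Bonds formed (products):
  C=O: 8 × 786 = 6288
  O-H: 8 × 477 = 3816
  Σ(formed) = 10104 kJ
ΔH = Σ(broken) − Σ(formed) = 7893 − 10104 = −2211 kJ
For 5× the reaction as written: 5 × (−2211) = −11055 kJ

ΔH = −11055 kJ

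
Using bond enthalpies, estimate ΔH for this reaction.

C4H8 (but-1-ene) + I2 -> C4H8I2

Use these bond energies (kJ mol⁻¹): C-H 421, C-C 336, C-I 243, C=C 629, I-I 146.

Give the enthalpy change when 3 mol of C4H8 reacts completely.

Bonds broken (reactants):
  C-C: 2 × 336 = 672
  C-H: 8 × 421 = 3368
  C=C: 1 × 629 = 629
  I-I: 1 × 146 = 146
  Σ(broken) = 4815 kJ
Bonds formed (products):
  C-C: 3 × 336 = 1008
  C-H: 8 × 421 = 3368
  C-I: 2 × 243 = 486
  Σ(formed) = 4862 kJ
ΔH = Σ(broken) − Σ(formed) = 4815 − 4862 = −47 kJ
For 3× the reaction as written: 3 × (−47) = −141 kJ

ΔH = −141 kJ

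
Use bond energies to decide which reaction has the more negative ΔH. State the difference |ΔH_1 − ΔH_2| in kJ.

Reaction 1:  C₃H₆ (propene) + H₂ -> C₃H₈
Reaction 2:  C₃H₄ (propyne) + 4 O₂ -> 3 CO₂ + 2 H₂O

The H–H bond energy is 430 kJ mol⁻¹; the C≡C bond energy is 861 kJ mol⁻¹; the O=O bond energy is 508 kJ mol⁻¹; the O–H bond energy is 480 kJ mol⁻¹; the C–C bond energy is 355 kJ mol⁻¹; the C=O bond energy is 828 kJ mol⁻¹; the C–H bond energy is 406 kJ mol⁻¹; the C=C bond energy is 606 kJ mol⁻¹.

Reaction 1:
  Bonds broken (reactants):
    C–C: 1 × 355 = 355
    C–H: 6 × 406 = 2436
    C=C: 1 × 606 = 606
    H–H: 1 × 430 = 430
    Σ(broken) = 3827 kJ
  Bonds formed (products):
    C–C: 2 × 355 = 710
    C–H: 8 × 406 = 3248
    Σ(formed) = 3958 kJ
  ΔH_1 = 3827 − 3958 = −131 kJ
Reaction 2:
  Bonds broken (reactants):
    C≡C: 1 × 861 = 861
    C–C: 1 × 355 = 355
    C–H: 4 × 406 = 1624
    O=O: 4 × 508 = 2032
    Σ(broken) = 4872 kJ
  Bonds formed (products):
    C=O: 6 × 828 = 4968
    O–H: 4 × 480 = 1920
    Σ(formed) = 6888 kJ
  ΔH_2 = 4872 − 6888 = −2016 kJ
ΔH_1 − ΔH_2 = +1885 kJ, so reaction 2 has the more negative ΔH; |ΔH_1 − ΔH_2| = 1885 kJ.

Reaction 2, by 1885 kJ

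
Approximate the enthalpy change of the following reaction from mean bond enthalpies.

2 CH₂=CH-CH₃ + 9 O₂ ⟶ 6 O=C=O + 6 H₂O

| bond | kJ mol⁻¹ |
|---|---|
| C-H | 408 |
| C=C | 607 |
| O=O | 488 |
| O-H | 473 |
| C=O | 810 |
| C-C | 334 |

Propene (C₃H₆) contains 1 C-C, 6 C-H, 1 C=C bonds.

ΔH ≈ −4226 kJ

Bonds broken (reactants):
  C-C: 2 × 334 = 668
  C-H: 12 × 408 = 4896
  C=C: 2 × 607 = 1214
  O=O: 9 × 488 = 4392
  Σ(broken) = 11170 kJ
Bonds formed (products):
  C=O: 12 × 810 = 9720
  O-H: 12 × 473 = 5676
  Σ(formed) = 15396 kJ
ΔH = Σ(broken) − Σ(formed) = 11170 − 15396 = −4226 kJ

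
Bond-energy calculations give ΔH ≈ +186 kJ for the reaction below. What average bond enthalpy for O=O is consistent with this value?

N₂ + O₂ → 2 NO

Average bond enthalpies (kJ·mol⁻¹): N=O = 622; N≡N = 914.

D(O=O) ≈ 516 kJ/mol

Let D be the O=O bond energy.
Σ(broken) = 1×914 + 1×D = 914 + D
Σ(formed) = 2×622 = 1244
ΔH = Σ(broken) − Σ(formed) = (914 + D) − (1244) = −330 + D
Setting this equal to +186 kJ gives D = 516 kJ/mol.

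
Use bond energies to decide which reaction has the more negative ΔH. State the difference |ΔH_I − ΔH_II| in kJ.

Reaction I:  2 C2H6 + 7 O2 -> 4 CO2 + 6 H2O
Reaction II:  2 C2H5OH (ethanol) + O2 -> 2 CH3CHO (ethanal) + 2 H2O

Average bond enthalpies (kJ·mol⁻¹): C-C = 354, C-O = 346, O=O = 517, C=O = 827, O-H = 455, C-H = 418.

Reaction I, by 2214 kJ

Reaction I:
  Bonds broken (reactants):
    C-C: 2 × 354 = 708
    C-H: 12 × 418 = 5016
    O=O: 7 × 517 = 3619
    Σ(broken) = 9343 kJ
  Bonds formed (products):
    C=O: 8 × 827 = 6616
    O-H: 12 × 455 = 5460
    Σ(formed) = 12076 kJ
  ΔH_I = 9343 − 12076 = −2733 kJ
Reaction II:
  Bonds broken (reactants):
    C-C: 2 × 354 = 708
    C-H: 10 × 418 = 4180
    C-O: 2 × 346 = 692
    O-H: 2 × 455 = 910
    O=O: 1 × 517 = 517
    Σ(broken) = 7007 kJ
  Bonds formed (products):
    C-C: 2 × 354 = 708
    C-H: 8 × 418 = 3344
    C=O: 2 × 827 = 1654
    O-H: 4 × 455 = 1820
    Σ(formed) = 7526 kJ
  ΔH_II = 7007 − 7526 = −519 kJ
ΔH_I − ΔH_II = −2214 kJ, so reaction I has the more negative ΔH; |ΔH_I − ΔH_II| = 2214 kJ.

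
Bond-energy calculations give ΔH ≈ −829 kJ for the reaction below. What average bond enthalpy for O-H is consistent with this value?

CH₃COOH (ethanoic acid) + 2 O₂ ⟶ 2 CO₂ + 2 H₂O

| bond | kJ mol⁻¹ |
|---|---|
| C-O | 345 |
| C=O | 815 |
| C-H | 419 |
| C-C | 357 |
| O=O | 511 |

D(O-H) ≈ 455 kJ/mol

Let D be the O-H bond energy.
Σ(broken) = 1×357 + 3×419 + 1×345 + 1×815 + 1×D + 2×511 = 3796 + D
Σ(formed) = 4×815 + 4×D = 3260 + 4D
ΔH = Σ(broken) − Σ(formed) = (3796 + D) − (3260 + 4D) = +536 − 3D
Setting this equal to −829 kJ gives 3D = 1365, so D = 455 kJ/mol.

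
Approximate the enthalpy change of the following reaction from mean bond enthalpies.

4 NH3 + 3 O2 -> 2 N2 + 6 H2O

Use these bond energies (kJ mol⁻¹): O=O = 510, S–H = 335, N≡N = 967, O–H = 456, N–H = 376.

ΔH ≈ −1364 kJ

Bonds broken (reactants):
  N–H: 12 × 376 = 4512
  O=O: 3 × 510 = 1530
  Σ(broken) = 6042 kJ
Bonds formed (products):
  N≡N: 2 × 967 = 1934
  O–H: 12 × 456 = 5472
  Σ(formed) = 7406 kJ
ΔH = Σ(broken) − Σ(formed) = 6042 − 7406 = −1364 kJ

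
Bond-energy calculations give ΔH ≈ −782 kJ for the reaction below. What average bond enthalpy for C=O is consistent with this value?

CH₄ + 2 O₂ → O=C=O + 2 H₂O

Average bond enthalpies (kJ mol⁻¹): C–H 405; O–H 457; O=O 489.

Let D be the C=O bond energy.
Σ(broken) = 4×405 + 2×489 = 2598
Σ(formed) = 2×D + 4×457 = 1828 + 2D
ΔH = Σ(broken) − Σ(formed) = (2598) − (1828 + 2D) = +770 − 2D
Setting this equal to −782 kJ gives 2D = 1552, so D = 776 kJ/mol.

D(C=O) ≈ 776 kJ/mol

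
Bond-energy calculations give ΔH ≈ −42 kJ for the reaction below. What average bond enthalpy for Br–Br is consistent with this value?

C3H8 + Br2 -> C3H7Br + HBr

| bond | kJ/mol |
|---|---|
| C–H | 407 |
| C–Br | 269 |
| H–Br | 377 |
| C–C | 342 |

Let D be the Br–Br bond energy.
Σ(broken) = 1×D + 2×342 + 8×407 = 3940 + D
Σ(formed) = 1×269 + 2×342 + 7×407 + 1×377 = 4179
ΔH = Σ(broken) − Σ(formed) = (3940 + D) − (4179) = −239 + D
Setting this equal to −42 kJ gives D = 197 kJ/mol.

D(Br–Br) ≈ 197 kJ/mol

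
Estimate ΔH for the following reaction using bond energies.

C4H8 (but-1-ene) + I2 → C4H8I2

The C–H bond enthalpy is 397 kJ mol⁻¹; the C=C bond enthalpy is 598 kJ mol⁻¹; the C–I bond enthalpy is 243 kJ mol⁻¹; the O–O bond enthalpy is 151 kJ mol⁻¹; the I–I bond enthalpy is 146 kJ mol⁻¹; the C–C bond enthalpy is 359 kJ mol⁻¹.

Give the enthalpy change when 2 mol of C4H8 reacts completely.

Bonds broken (reactants):
  C–C: 2 × 359 = 718
  C–H: 8 × 397 = 3176
  C=C: 1 × 598 = 598
  I–I: 1 × 146 = 146
  Σ(broken) = 4638 kJ
Bonds formed (products):
  C–C: 3 × 359 = 1077
  C–H: 8 × 397 = 3176
  C–I: 2 × 243 = 486
  Σ(formed) = 4739 kJ
ΔH = Σ(broken) − Σ(formed) = 4638 − 4739 = −101 kJ
For 2× the reaction as written: 2 × (−101) = −202 kJ

ΔH = −202 kJ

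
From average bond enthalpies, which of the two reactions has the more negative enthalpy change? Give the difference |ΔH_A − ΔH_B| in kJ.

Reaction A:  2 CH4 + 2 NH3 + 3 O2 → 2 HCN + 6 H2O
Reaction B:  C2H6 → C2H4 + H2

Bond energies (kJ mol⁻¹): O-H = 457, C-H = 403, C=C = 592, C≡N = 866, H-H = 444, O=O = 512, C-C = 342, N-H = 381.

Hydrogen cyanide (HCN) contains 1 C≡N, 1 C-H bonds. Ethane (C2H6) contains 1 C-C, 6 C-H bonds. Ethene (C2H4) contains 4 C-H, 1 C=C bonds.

Reaction A, by 1088 kJ

Reaction A:
  Bonds broken (reactants):
    C-H: 8 × 403 = 3224
    N-H: 6 × 381 = 2286
    O=O: 3 × 512 = 1536
    Σ(broken) = 7046 kJ
  Bonds formed (products):
    C≡N: 2 × 866 = 1732
    C-H: 2 × 403 = 806
    O-H: 12 × 457 = 5484
    Σ(formed) = 8022 kJ
  ΔH_A = 7046 − 8022 = −976 kJ
Reaction B:
  Bonds broken (reactants):
    C-C: 1 × 342 = 342
    C-H: 6 × 403 = 2418
    Σ(broken) = 2760 kJ
  Bonds formed (products):
    C-H: 4 × 403 = 1612
    C=C: 1 × 592 = 592
    H-H: 1 × 444 = 444
    Σ(formed) = 2648 kJ
  ΔH_B = 2760 − 2648 = +112 kJ
ΔH_A − ΔH_B = −1088 kJ, so reaction A has the more negative ΔH; |ΔH_A − ΔH_B| = 1088 kJ.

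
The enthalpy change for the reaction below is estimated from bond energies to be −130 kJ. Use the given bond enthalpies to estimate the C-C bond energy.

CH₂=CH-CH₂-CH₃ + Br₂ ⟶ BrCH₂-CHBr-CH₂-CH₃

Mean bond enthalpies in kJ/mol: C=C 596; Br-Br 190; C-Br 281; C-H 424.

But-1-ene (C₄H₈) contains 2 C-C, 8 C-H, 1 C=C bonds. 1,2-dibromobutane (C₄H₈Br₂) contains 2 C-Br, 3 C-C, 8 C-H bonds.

D(C-C) ≈ 354 kJ/mol

Let D be the C-C bond energy.
Σ(broken) = 1×190 + 2×D + 8×424 + 1×596 = 4178 + 2D
Σ(formed) = 2×281 + 3×D + 8×424 = 3954 + 3D
ΔH = Σ(broken) − Σ(formed) = (4178 + 2D) − (3954 + 3D) = +224 − D
Setting this equal to −130 kJ gives D = 354 kJ/mol.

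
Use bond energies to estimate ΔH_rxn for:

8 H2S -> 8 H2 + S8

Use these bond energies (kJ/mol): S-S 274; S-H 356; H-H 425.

ΔH ≈ +104 kJ

Bonds broken (reactants):
  S-H: 16 × 356 = 5696
  Σ(broken) = 5696 kJ
Bonds formed (products):
  H-H: 8 × 425 = 3400
  S-S: 8 × 274 = 2192
  Σ(formed) = 5592 kJ
ΔH = Σ(broken) − Σ(formed) = 5696 − 5592 = +104 kJ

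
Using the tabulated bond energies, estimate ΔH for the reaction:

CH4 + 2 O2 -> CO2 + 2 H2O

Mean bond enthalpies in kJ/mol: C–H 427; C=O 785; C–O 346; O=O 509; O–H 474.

ΔH ≈ −740 kJ

Bonds broken (reactants):
  C–H: 4 × 427 = 1708
  O=O: 2 × 509 = 1018
  Σ(broken) = 2726 kJ
Bonds formed (products):
  C=O: 2 × 785 = 1570
  O–H: 4 × 474 = 1896
  Σ(formed) = 3466 kJ
ΔH = Σ(broken) − Σ(formed) = 2726 − 3466 = −740 kJ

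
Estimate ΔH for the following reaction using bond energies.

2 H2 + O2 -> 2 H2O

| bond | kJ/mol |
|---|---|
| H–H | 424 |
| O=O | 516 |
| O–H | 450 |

Bonds broken (reactants):
  H–H: 2 × 424 = 848
  O=O: 1 × 516 = 516
  Σ(broken) = 1364 kJ
Bonds formed (products):
  O–H: 4 × 450 = 1800
  Σ(formed) = 1800 kJ
ΔH = Σ(broken) − Σ(formed) = 1364 − 1800 = −436 kJ

ΔH ≈ −436 kJ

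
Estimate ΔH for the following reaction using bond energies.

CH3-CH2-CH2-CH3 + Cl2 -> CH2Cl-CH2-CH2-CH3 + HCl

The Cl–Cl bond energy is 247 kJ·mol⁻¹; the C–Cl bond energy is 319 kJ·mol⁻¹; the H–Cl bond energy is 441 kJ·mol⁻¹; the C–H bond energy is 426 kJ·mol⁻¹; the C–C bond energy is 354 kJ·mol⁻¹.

Bonds broken (reactants):
  C–C: 3 × 354 = 1062
  C–H: 10 × 426 = 4260
  Cl–Cl: 1 × 247 = 247
  Σ(broken) = 5569 kJ
Bonds formed (products):
  C–C: 3 × 354 = 1062
  C–Cl: 1 × 319 = 319
  C–H: 9 × 426 = 3834
  H–Cl: 1 × 441 = 441
  Σ(formed) = 5656 kJ
ΔH = Σ(broken) − Σ(formed) = 5569 − 5656 = −87 kJ

ΔH ≈ −87 kJ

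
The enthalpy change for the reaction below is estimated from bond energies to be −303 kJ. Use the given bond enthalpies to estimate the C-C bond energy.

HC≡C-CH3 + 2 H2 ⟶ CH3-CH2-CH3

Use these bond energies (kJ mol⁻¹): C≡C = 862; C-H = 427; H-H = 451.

Let D be the C-C bond energy.
Σ(broken) = 1×862 + 1×D + 4×427 + 2×451 = 3472 + D
Σ(formed) = 2×D + 8×427 = 3416 + 2D
ΔH = Σ(broken) − Σ(formed) = (3472 + D) − (3416 + 2D) = +56 − D
Setting this equal to −303 kJ gives D = 359 kJ/mol.

D(C-C) ≈ 359 kJ/mol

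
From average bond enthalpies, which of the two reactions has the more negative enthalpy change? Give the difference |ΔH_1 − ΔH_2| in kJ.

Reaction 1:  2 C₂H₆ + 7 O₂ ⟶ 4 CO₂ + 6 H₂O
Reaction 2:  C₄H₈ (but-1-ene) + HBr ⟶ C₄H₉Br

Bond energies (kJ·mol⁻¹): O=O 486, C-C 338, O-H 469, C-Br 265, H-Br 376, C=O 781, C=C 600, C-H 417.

Reaction 1, by 2750 kJ

Reaction 1:
  Bonds broken (reactants):
    C-C: 2 × 338 = 676
    C-H: 12 × 417 = 5004
    O=O: 7 × 486 = 3402
    Σ(broken) = 9082 kJ
  Bonds formed (products):
    C=O: 8 × 781 = 6248
    O-H: 12 × 469 = 5628
    Σ(formed) = 11876 kJ
  ΔH_1 = 9082 − 11876 = −2794 kJ
Reaction 2:
  Bonds broken (reactants):
    C-C: 2 × 338 = 676
    C-H: 8 × 417 = 3336
    C=C: 1 × 600 = 600
    H-Br: 1 × 376 = 376
    Σ(broken) = 4988 kJ
  Bonds formed (products):
    C-Br: 1 × 265 = 265
    C-C: 3 × 338 = 1014
    C-H: 9 × 417 = 3753
    Σ(formed) = 5032 kJ
  ΔH_2 = 4988 − 5032 = −44 kJ
ΔH_1 − ΔH_2 = −2750 kJ, so reaction 1 has the more negative ΔH; |ΔH_1 − ΔH_2| = 2750 kJ.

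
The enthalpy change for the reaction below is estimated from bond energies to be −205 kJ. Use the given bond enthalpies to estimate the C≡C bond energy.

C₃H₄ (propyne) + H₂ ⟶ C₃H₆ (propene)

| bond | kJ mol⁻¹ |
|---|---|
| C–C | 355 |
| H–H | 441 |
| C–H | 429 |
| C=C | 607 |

D(C≡C) ≈ 819 kJ/mol

Let D be the C≡C bond energy.
Σ(broken) = 1×D + 1×355 + 4×429 + 1×441 = 2512 + D
Σ(formed) = 1×355 + 6×429 + 1×607 = 3536
ΔH = Σ(broken) − Σ(formed) = (2512 + D) − (3536) = −1024 + D
Setting this equal to −205 kJ gives D = 819 kJ/mol.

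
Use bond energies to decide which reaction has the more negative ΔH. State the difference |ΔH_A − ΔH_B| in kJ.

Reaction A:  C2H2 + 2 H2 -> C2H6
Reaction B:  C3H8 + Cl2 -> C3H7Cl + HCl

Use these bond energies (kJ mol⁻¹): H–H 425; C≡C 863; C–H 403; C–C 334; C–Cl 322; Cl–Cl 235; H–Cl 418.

Reaction A:
  Bonds broken (reactants):
    C≡C: 1 × 863 = 863
    C–H: 2 × 403 = 806
    H–H: 2 × 425 = 850
    Σ(broken) = 2519 kJ
  Bonds formed (products):
    C–C: 1 × 334 = 334
    C–H: 6 × 403 = 2418
    Σ(formed) = 2752 kJ
  ΔH_A = 2519 − 2752 = −233 kJ
Reaction B:
  Bonds broken (reactants):
    C–C: 2 × 334 = 668
    C–H: 8 × 403 = 3224
    Cl–Cl: 1 × 235 = 235
    Σ(broken) = 4127 kJ
  Bonds formed (products):
    C–C: 2 × 334 = 668
    C–Cl: 1 × 322 = 322
    C–H: 7 × 403 = 2821
    H–Cl: 1 × 418 = 418
    Σ(formed) = 4229 kJ
  ΔH_B = 4127 − 4229 = −102 kJ
ΔH_A − ΔH_B = −131 kJ, so reaction A has the more negative ΔH; |ΔH_A − ΔH_B| = 131 kJ.

Reaction A, by 131 kJ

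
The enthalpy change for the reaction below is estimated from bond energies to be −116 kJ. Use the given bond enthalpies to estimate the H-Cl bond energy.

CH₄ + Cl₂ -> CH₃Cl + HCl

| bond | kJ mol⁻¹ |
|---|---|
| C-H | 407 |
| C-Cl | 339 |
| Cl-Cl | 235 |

D(H-Cl) ≈ 419 kJ/mol

Let D be the H-Cl bond energy.
Σ(broken) = 4×407 + 1×235 = 1863
Σ(formed) = 1×339 + 3×407 + 1×D = 1560 + D
ΔH = Σ(broken) − Σ(formed) = (1863) − (1560 + D) = +303 − D
Setting this equal to −116 kJ gives D = 419 kJ/mol.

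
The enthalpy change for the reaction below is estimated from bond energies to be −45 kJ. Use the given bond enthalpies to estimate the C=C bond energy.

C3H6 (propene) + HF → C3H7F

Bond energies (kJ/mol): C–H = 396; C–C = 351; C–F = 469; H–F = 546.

Let D be the C=C bond energy.
Σ(broken) = 1×351 + 6×396 + 1×D + 1×546 = 3273 + D
Σ(formed) = 2×351 + 1×469 + 7×396 = 3943
ΔH = Σ(broken) − Σ(formed) = (3273 + D) − (3943) = −670 + D
Setting this equal to −45 kJ gives D = 625 kJ/mol.

D(C=C) ≈ 625 kJ/mol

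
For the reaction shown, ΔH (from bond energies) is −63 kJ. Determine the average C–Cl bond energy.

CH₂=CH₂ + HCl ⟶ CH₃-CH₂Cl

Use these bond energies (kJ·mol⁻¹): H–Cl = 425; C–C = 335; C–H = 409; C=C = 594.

D(C–Cl) ≈ 338 kJ/mol

Let D be the C–Cl bond energy.
Σ(broken) = 4×409 + 1×594 + 1×425 = 2655
Σ(formed) = 1×335 + 1×D + 5×409 = 2380 + D
ΔH = Σ(broken) − Σ(formed) = (2655) − (2380 + D) = +275 − D
Setting this equal to −63 kJ gives D = 338 kJ/mol.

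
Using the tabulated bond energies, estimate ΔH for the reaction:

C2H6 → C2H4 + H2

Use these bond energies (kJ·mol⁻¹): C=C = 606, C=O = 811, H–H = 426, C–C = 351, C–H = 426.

ΔH ≈ +171 kJ

Bonds broken (reactants):
  C–C: 1 × 351 = 351
  C–H: 6 × 426 = 2556
  Σ(broken) = 2907 kJ
Bonds formed (products):
  C–H: 4 × 426 = 1704
  C=C: 1 × 606 = 606
  H–H: 1 × 426 = 426
  Σ(formed) = 2736 kJ
ΔH = Σ(broken) − Σ(formed) = 2907 − 2736 = +171 kJ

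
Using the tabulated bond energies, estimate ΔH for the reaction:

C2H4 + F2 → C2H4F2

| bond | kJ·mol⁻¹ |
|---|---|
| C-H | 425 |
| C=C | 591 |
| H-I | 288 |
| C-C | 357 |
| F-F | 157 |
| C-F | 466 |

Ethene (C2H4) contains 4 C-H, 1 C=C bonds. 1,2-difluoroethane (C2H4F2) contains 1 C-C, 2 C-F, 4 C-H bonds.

Bonds broken (reactants):
  C-H: 4 × 425 = 1700
  C=C: 1 × 591 = 591
  F-F: 1 × 157 = 157
  Σ(broken) = 2448 kJ
Bonds formed (products):
  C-C: 1 × 357 = 357
  C-F: 2 × 466 = 932
  C-H: 4 × 425 = 1700
  Σ(formed) = 2989 kJ
ΔH = Σ(broken) − Σ(formed) = 2448 − 2989 = −541 kJ

ΔH ≈ −541 kJ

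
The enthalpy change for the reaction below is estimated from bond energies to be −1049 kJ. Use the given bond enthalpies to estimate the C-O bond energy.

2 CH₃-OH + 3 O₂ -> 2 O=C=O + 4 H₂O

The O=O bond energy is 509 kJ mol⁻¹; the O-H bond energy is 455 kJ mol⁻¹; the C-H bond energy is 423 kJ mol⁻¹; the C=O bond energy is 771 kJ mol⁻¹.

D(C-O) ≈ 350 kJ/mol

Let D be the C-O bond energy.
Σ(broken) = 6×423 + 2×D + 2×455 + 3×509 = 4975 + 2D
Σ(formed) = 4×771 + 8×455 = 6724
ΔH = Σ(broken) − Σ(formed) = (4975 + 2D) − (6724) = −1749 + 2D
Setting this equal to −1049 kJ gives 2D = 700, so D = 350 kJ/mol.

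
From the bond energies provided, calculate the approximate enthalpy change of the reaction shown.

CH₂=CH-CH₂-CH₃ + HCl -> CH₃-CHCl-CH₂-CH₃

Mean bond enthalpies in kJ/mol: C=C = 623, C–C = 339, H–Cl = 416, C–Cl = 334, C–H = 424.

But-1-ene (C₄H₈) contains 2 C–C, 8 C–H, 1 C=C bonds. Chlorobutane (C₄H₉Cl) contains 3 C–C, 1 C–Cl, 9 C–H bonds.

Bonds broken (reactants):
  C–C: 2 × 339 = 678
  C–H: 8 × 424 = 3392
  C=C: 1 × 623 = 623
  H–Cl: 1 × 416 = 416
  Σ(broken) = 5109 kJ
Bonds formed (products):
  C–C: 3 × 339 = 1017
  C–Cl: 1 × 334 = 334
  C–H: 9 × 424 = 3816
  Σ(formed) = 5167 kJ
ΔH = Σ(broken) − Σ(formed) = 5109 − 5167 = −58 kJ

ΔH ≈ −58 kJ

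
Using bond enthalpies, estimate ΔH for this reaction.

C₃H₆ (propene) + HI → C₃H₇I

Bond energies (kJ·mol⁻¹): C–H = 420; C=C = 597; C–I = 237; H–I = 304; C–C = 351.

Bonds broken (reactants):
  C–C: 1 × 351 = 351
  C–H: 6 × 420 = 2520
  C=C: 1 × 597 = 597
  H–I: 1 × 304 = 304
  Σ(broken) = 3772 kJ
Bonds formed (products):
  C–C: 2 × 351 = 702
  C–H: 7 × 420 = 2940
  C–I: 1 × 237 = 237
  Σ(formed) = 3879 kJ
ΔH = Σ(broken) − Σ(formed) = 3772 − 3879 = −107 kJ

ΔH ≈ −107 kJ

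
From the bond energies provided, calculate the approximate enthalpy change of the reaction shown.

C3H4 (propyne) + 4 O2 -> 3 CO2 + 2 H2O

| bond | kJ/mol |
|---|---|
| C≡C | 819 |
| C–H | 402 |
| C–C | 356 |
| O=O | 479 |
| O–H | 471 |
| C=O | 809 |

ΔH ≈ −2039 kJ

Bonds broken (reactants):
  C≡C: 1 × 819 = 819
  C–C: 1 × 356 = 356
  C–H: 4 × 402 = 1608
  O=O: 4 × 479 = 1916
  Σ(broken) = 4699 kJ
Bonds formed (products):
  C=O: 6 × 809 = 4854
  O–H: 4 × 471 = 1884
  Σ(formed) = 6738 kJ
ΔH = Σ(broken) − Σ(formed) = 4699 − 6738 = −2039 kJ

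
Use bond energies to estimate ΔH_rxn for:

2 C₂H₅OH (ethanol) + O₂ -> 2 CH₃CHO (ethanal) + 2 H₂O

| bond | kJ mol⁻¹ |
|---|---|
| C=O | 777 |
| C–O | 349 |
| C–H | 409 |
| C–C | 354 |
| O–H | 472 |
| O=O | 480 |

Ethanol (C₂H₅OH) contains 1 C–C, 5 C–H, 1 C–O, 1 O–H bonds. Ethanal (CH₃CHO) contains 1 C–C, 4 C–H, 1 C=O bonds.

Bonds broken (reactants):
  C–C: 2 × 354 = 708
  C–H: 10 × 409 = 4090
  C–O: 2 × 349 = 698
  O–H: 2 × 472 = 944
  O=O: 1 × 480 = 480
  Σ(broken) = 6920 kJ
Bonds formed (products):
  C–C: 2 × 354 = 708
  C–H: 8 × 409 = 3272
  C=O: 2 × 777 = 1554
  O–H: 4 × 472 = 1888
  Σ(formed) = 7422 kJ
ΔH = Σ(broken) − Σ(formed) = 6920 − 7422 = −502 kJ

ΔH ≈ −502 kJ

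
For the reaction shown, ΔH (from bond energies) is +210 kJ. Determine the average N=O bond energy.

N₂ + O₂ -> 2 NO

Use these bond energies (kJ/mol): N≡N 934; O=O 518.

Let D be the N=O bond energy.
Σ(broken) = 1×934 + 1×518 = 1452
Σ(formed) = 2×D = 2D
ΔH = Σ(broken) − Σ(formed) = (1452) − (2D) = +1452 − 2D
Setting this equal to +210 kJ gives 2D = 1242, so D = 621 kJ/mol.

D(N=O) ≈ 621 kJ/mol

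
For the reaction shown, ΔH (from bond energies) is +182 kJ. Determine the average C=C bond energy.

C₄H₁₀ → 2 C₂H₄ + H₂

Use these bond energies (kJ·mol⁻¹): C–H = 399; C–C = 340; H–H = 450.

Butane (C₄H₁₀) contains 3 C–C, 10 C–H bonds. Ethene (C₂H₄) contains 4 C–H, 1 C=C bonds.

D(C=C) ≈ 593 kJ/mol

Let D be the C=C bond energy.
Σ(broken) = 3×340 + 10×399 = 5010
Σ(formed) = 8×399 + 2×D + 1×450 = 3642 + 2D
ΔH = Σ(broken) − Σ(formed) = (5010) − (3642 + 2D) = +1368 − 2D
Setting this equal to +182 kJ gives 2D = 1186, so D = 593 kJ/mol.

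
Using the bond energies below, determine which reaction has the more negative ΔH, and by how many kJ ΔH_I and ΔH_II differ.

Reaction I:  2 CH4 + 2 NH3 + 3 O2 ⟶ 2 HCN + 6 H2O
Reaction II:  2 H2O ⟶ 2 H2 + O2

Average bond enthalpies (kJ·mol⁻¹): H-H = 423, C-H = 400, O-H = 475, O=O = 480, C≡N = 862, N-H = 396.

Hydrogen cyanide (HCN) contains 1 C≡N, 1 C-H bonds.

Reaction I, by 1782 kJ

Reaction I:
  Bonds broken (reactants):
    C-H: 8 × 400 = 3200
    N-H: 6 × 396 = 2376
    O=O: 3 × 480 = 1440
    Σ(broken) = 7016 kJ
  Bonds formed (products):
    C≡N: 2 × 862 = 1724
    C-H: 2 × 400 = 800
    O-H: 12 × 475 = 5700
    Σ(formed) = 8224 kJ
  ΔH_I = 7016 − 8224 = −1208 kJ
Reaction II:
  Bonds broken (reactants):
    O-H: 4 × 475 = 1900
    Σ(broken) = 1900 kJ
  Bonds formed (products):
    H-H: 2 × 423 = 846
    O=O: 1 × 480 = 480
    Σ(formed) = 1326 kJ
  ΔH_II = 1900 − 1326 = +574 kJ
ΔH_I − ΔH_II = −1782 kJ, so reaction I has the more negative ΔH; |ΔH_I − ΔH_II| = 1782 kJ.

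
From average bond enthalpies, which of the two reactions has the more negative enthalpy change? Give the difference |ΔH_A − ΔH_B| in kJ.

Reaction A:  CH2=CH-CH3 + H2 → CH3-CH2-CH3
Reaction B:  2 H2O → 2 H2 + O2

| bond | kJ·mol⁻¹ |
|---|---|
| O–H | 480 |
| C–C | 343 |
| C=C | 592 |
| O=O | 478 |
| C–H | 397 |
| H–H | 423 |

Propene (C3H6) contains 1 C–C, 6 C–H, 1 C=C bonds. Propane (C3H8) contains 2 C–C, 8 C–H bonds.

Reaction A, by 718 kJ

Reaction A:
  Bonds broken (reactants):
    C–C: 1 × 343 = 343
    C–H: 6 × 397 = 2382
    C=C: 1 × 592 = 592
    H–H: 1 × 423 = 423
    Σ(broken) = 3740 kJ
  Bonds formed (products):
    C–C: 2 × 343 = 686
    C–H: 8 × 397 = 3176
    Σ(formed) = 3862 kJ
  ΔH_A = 3740 − 3862 = −122 kJ
Reaction B:
  Bonds broken (reactants):
    O–H: 4 × 480 = 1920
    Σ(broken) = 1920 kJ
  Bonds formed (products):
    H–H: 2 × 423 = 846
    O=O: 1 × 478 = 478
    Σ(formed) = 1324 kJ
  ΔH_B = 1920 − 1324 = +596 kJ
ΔH_A − ΔH_B = −718 kJ, so reaction A has the more negative ΔH; |ΔH_A − ΔH_B| = 718 kJ.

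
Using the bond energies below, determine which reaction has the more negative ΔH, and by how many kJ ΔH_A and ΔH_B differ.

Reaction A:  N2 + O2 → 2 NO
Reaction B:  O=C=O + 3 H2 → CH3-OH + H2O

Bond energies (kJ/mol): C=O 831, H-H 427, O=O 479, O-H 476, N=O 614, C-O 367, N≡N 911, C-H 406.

Reaction B, by 232 kJ

Reaction A:
  Bonds broken (reactants):
    N≡N: 1 × 911 = 911
    O=O: 1 × 479 = 479
    Σ(broken) = 1390 kJ
  Bonds formed (products):
    N=O: 2 × 614 = 1228
    Σ(formed) = 1228 kJ
  ΔH_A = 1390 − 1228 = +162 kJ
Reaction B:
  Bonds broken (reactants):
    C=O: 2 × 831 = 1662
    H-H: 3 × 427 = 1281
    Σ(broken) = 2943 kJ
  Bonds formed (products):
    C-H: 3 × 406 = 1218
    C-O: 1 × 367 = 367
    O-H: 3 × 476 = 1428
    Σ(formed) = 3013 kJ
  ΔH_B = 2943 − 3013 = −70 kJ
ΔH_A − ΔH_B = +232 kJ, so reaction B has the more negative ΔH; |ΔH_A − ΔH_B| = 232 kJ.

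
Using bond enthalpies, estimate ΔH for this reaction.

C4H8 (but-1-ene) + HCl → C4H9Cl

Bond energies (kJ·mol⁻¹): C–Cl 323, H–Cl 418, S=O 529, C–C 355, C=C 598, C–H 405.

Bonds broken (reactants):
  C–C: 2 × 355 = 710
  C–H: 8 × 405 = 3240
  C=C: 1 × 598 = 598
  H–Cl: 1 × 418 = 418
  Σ(broken) = 4966 kJ
Bonds formed (products):
  C–C: 3 × 355 = 1065
  C–Cl: 1 × 323 = 323
  C–H: 9 × 405 = 3645
  Σ(formed) = 5033 kJ
ΔH = Σ(broken) − Σ(formed) = 4966 − 5033 = −67 kJ

ΔH ≈ −67 kJ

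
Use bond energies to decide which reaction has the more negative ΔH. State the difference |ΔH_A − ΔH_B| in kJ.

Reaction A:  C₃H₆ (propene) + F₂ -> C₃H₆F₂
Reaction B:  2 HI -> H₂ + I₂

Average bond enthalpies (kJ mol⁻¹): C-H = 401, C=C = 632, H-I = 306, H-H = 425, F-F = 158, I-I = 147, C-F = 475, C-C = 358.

Reaction A, by 558 kJ

Reaction A:
  Bonds broken (reactants):
    C-C: 1 × 358 = 358
    C-H: 6 × 401 = 2406
    C=C: 1 × 632 = 632
    F-F: 1 × 158 = 158
    Σ(broken) = 3554 kJ
  Bonds formed (products):
    C-C: 2 × 358 = 716
    C-F: 2 × 475 = 950
    C-H: 6 × 401 = 2406
    Σ(formed) = 4072 kJ
  ΔH_A = 3554 − 4072 = −518 kJ
Reaction B:
  Bonds broken (reactants):
    H-I: 2 × 306 = 612
    Σ(broken) = 612 kJ
  Bonds formed (products):
    H-H: 1 × 425 = 425
    I-I: 1 × 147 = 147
    Σ(formed) = 572 kJ
  ΔH_B = 612 − 572 = +40 kJ
ΔH_A − ΔH_B = −558 kJ, so reaction A has the more negative ΔH; |ΔH_A − ΔH_B| = 558 kJ.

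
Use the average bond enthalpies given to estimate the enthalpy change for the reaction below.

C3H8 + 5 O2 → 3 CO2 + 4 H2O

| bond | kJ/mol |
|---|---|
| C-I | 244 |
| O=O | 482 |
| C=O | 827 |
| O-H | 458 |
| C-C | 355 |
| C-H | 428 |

Bonds broken (reactants):
  C-C: 2 × 355 = 710
  C-H: 8 × 428 = 3424
  O=O: 5 × 482 = 2410
  Σ(broken) = 6544 kJ
Bonds formed (products):
  C=O: 6 × 827 = 4962
  O-H: 8 × 458 = 3664
  Σ(formed) = 8626 kJ
ΔH = Σ(broken) − Σ(formed) = 6544 − 8626 = −2082 kJ

ΔH ≈ −2082 kJ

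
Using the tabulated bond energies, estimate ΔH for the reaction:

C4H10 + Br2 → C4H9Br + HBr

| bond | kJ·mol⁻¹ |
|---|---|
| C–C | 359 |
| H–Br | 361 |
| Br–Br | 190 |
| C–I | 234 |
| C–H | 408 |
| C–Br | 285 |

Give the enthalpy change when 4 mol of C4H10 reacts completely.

Bonds broken (reactants):
  Br–Br: 1 × 190 = 190
  C–C: 3 × 359 = 1077
  C–H: 10 × 408 = 4080
  Σ(broken) = 5347 kJ
Bonds formed (products):
  C–Br: 1 × 285 = 285
  C–C: 3 × 359 = 1077
  C–H: 9 × 408 = 3672
  H–Br: 1 × 361 = 361
  Σ(formed) = 5395 kJ
ΔH = Σ(broken) − Σ(formed) = 5347 − 5395 = −48 kJ
For 4× the reaction as written: 4 × (−48) = −192 kJ

ΔH = −192 kJ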